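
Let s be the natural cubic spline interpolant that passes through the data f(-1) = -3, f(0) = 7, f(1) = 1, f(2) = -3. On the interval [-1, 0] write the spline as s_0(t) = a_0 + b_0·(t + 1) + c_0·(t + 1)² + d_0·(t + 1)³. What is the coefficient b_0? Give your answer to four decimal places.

14.4000

Write M_i for s''(x_i). With h_i = 1, 1, 1 and divided differences Δ_i = 10, -6, -4, the continuity of s' gives the tridiagonal system
  1·M_0 + 4·M_1 + 1·M_2 = 6(Δ_1 - Δ_0) = -96
  1·M_1 + 4·M_2 + 1·M_3 = 6(Δ_2 - Δ_1) = 12
Natural end conditions: M_0 = M_3 = 0.
Forward elimination and back-substitution give M_0 = 0, M_1 = -132/5, M_2 = 48/5, M_3 = 0.
On [-1, 0], with s_0(t) = a_0 + b_0·(t + 1) + c_0·(t + 1)² + d_0·(t + 1)³: c_0 = M_0/2 = 0, d_0 = (M_1 - M_0)/(6h_0) = -22/5, b_0 = Δ_0 - h_0(2M_0 + M_1)/6 = 72/5.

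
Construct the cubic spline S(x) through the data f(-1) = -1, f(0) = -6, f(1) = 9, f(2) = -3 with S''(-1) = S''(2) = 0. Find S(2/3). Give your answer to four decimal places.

Let M_i = S''(x_i). Step sizes h_i = 1, 1, 1; slopes of the chords Δ_i = (y_(i+1) - y_i)/h_i = -5, 15, -12.
  1·M_0 + 4·M_1 + 1·M_2 = 6(Δ_1 - Δ_0) = 120
  1·M_1 + 4·M_2 + 1·M_3 = 6(Δ_2 - Δ_1) = -162
Natural end conditions: M_0 = M_3 = 0.
Solving: M_0 = 0, M_1 = 214/5, M_2 = -256/5, M_3 = 0.
On [0, 1], S(x) = -6 + 139/15·x + 107/5·x² - 47/3·x³.
With x = 2/3: S(2/3) = 2044/405.

5.0469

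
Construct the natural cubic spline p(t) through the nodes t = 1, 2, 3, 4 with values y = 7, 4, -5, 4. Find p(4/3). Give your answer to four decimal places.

6.8296

Write M_i for p''(x_i). With h_i = 1, 1, 1 and divided differences Δ_i = -3, -9, 9, the continuity of p' gives the tridiagonal system
  1·M_0 + 4·M_1 + 1·M_2 = 6(Δ_1 - Δ_0) = -36
  1·M_1 + 4·M_2 + 1·M_3 = 6(Δ_2 - Δ_1) = 108
Natural end conditions: M_0 = M_3 = 0.
Solving the tridiagonal system: M_0 = 0, M_1 = -84/5, M_2 = 156/5, M_3 = 0.
On [1, 2], p(t) = 7 - 1/5·(t - 1) + 0·(t - 1)² - 14/5·(t - 1)³.
With (t - 1) = 1/3: p(4/3) = 922/135.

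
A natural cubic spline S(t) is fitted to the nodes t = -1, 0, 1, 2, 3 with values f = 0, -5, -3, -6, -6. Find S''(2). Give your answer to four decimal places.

7.7143

Write σ_i for S''(x_i). With h_i = 1, 1, 1, 1 and divided differences Δ_i = -5, 2, -3, 0, the continuity of S' gives the tridiagonal system
  1·σ_0 + 4·σ_1 + 1·σ_2 = 6(Δ_1 - Δ_0) = 42
  1·σ_1 + 4·σ_2 + 1·σ_3 = 6(Δ_2 - Δ_1) = -30
  1·σ_2 + 4·σ_3 + 1·σ_4 = 6(Δ_3 - Δ_2) = 18
Natural end conditions: σ_0 = σ_4 = 0.
Solving the tridiagonal system: σ_0 = 0, σ_1 = 96/7, σ_2 = -90/7, σ_3 = 54/7, σ_4 = 0.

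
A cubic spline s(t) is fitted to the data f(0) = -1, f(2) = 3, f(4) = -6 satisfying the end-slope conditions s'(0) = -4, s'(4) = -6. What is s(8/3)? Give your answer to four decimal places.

Let σ_i = s''(x_i). Step sizes h_i = 2, 2; slopes of the chords Δ_i = (y_(i+1) - y_i)/h_i = 2, -9/2.
  2·σ_0 + 8·σ_1 + 2·σ_2 = 6(Δ_1 - Δ_0) = -39
Clamped end conditions give two more equations: 2h_0·σ_0 + h_0·σ_1 = 6(Δ_0 - s'(0)) = 36 and h_1·σ_1 + 2h_1·σ_2 = 6(s'(4) - Δ_1) = -9.
Hence σ_0 = 107/8, σ_1 = -35/4, σ_2 = 17/8.
On [2, 4], s(t) = 3 + 5/8·(t - 2) - 35/8·(t - 2)² + 29/32·(t - 2)³.
With (t - 2) = 2/3: s(8/3) = 47/27.

1.7407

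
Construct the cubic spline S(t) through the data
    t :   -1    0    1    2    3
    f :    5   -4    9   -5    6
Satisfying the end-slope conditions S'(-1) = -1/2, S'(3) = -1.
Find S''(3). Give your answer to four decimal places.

With M_i denoting the second derivative at x_i, h_i = 1, 1, 1, 1, and Δ_i = (y_(i+1) − y_i)/h_i = -9, 13, -14, 11:
  1·M_0 + 4·M_1 + 1·M_2 = 6(Δ_1 - Δ_0) = 132
  1·M_1 + 4·M_2 + 1·M_3 = 6(Δ_2 - Δ_1) = -162
  1·M_2 + 4·M_3 + 1·M_4 = 6(Δ_3 - Δ_2) = 150
Clamped end conditions give two more equations: 2h_0·M_0 + h_0·M_1 = 6(Δ_0 - S'(-1)) = -51 and h_3·M_3 + 2h_3·M_4 = 6(S'(3) - Δ_3) = -72.
Hence M_0 = -3295/56, M_1 = 1867/28, M_2 = -607/8, M_3 = 2095/28, M_4 = -4111/56.

-73.4107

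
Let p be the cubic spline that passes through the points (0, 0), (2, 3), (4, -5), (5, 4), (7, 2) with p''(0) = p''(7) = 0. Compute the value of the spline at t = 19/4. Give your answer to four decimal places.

1.7564

Write M_i for p''(x_i). With h_i = 2, 2, 1, 2 and divided differences Δ_i = 3/2, -4, 9, -1, the continuity of p' gives the tridiagonal system
  2·M_0 + 8·M_1 + 2·M_2 = 6(Δ_1 - Δ_0) = -33
  2·M_1 + 6·M_2 + 1·M_3 = 6(Δ_2 - Δ_1) = 78
  1·M_2 + 6·M_3 + 2·M_4 = 6(Δ_3 - Δ_2) = -60
Natural end conditions: M_0 = M_4 = 0.
Solving the tridiagonal system: M_0 = 0, M_1 = -2211/256, M_2 = 1155/64, M_3 = -1665/128, M_4 = 0.
On [4, 5], p(t) = -5 + 1319/256·(t - 4) + 1155/128·(t - 4)² - 1325/256·(t - 4)³.
With (t - 4) = 3/4: p(19/4) = 28777/16384.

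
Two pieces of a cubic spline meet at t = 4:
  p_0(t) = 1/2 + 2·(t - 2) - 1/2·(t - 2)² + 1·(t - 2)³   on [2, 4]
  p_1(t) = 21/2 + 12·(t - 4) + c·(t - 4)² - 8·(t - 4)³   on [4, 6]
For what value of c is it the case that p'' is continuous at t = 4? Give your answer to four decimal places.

p_0''(t) = -1 + 6·(t - 2), so p_0''(4) = 11. On the right, p_1''(4) = 2c, so c = 11/2.

5.5000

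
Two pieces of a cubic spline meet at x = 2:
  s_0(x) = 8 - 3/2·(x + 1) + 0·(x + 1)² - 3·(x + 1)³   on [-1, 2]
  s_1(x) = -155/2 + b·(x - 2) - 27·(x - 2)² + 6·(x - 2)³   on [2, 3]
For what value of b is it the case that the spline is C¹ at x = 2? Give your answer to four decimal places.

-82.5000

s_0'(x) = -3/2 + 0·(x + 1) - 9·(x + 1)², so s_0'(2) = -165/2. On the right, s_1'(2) = b, so b = -165/2.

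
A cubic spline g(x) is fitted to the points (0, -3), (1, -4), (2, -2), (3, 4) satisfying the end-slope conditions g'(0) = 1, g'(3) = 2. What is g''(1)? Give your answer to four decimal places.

4.2667

With σ_i denoting the second derivative at x_i, h_i = 1, 1, 1, and Δ_i = (y_(i+1) − y_i)/h_i = -1, 2, 6:
  1·σ_0 + 4·σ_1 + 1·σ_2 = 6(Δ_1 - Δ_0) = 18
  1·σ_1 + 4·σ_2 + 1·σ_3 = 6(Δ_2 - Δ_1) = 24
Clamped end conditions give two more equations: 2h_0·σ_0 + h_0·σ_1 = 6(Δ_0 - g'(0)) = -12 and h_2·σ_2 + 2h_2·σ_3 = 6(g'(3) - Δ_2) = -24.
Solving: σ_0 = -122/15, σ_1 = 64/15, σ_2 = 136/15, σ_3 = -248/15.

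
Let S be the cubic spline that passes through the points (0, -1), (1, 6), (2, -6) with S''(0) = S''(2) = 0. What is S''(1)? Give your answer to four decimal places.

-28.5000

Let σ_i = S''(x_i). Step sizes h_i = 1, 1; slopes of the chords Δ_i = (y_(i+1) - y_i)/h_i = 7, -12.
  1·σ_0 + 4·σ_1 + 1·σ_2 = 6(Δ_1 - Δ_0) = -114
Natural end conditions: σ_0 = σ_2 = 0.
Solving: σ_0 = 0, σ_1 = -57/2, σ_2 = 0.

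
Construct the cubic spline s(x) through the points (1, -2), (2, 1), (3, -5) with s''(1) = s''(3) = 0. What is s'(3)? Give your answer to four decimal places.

Write M_i for s''(x_i). With h_i = 1, 1 and divided differences Δ_i = 3, -6, the continuity of s' gives the tridiagonal system
  1·M_0 + 4·M_1 + 1·M_2 = 6(Δ_1 - Δ_0) = -54
Natural end conditions: M_0 = M_2 = 0.
Solving: M_0 = 0, M_1 = -27/2, M_2 = 0.
On [2, 3], s'(x) = b_1 + 2c_1·(x - 2) + 3d_1·(x - 2)² with b_1 = Δ_1 - h_1(2M_1 + M_2)/6 = -3/2, c_1 = M_1/2 = -27/4, d_1 = (M_2 - M_1)/(6h_1) = 9/4. So s'(3) = -33/4.

-8.2500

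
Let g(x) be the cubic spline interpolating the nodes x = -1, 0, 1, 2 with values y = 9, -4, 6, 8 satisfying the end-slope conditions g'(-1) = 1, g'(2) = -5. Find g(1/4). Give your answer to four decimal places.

-3.7406

With m_i denoting the second derivative at x_i, h_i = 1, 1, 1, and Δ_i = (y_(i+1) − y_i)/h_i = -13, 10, 2:
  1·m_0 + 4·m_1 + 1·m_2 = 6(Δ_1 - Δ_0) = 138
  1·m_1 + 4·m_2 + 1·m_3 = 6(Δ_2 - Δ_1) = -48
Clamped end conditions give two more equations: 2h_0·m_0 + h_0·m_1 = 6(Δ_0 - g'(-1)) = -84 and h_2·m_2 + 2h_2·m_3 = 6(g'(2) - Δ_2) = -42.
Hence m_0 = -356/5, m_1 = 292/5, m_2 = -122/5, m_3 = -44/5.
On [0, 1], g(x) = -4 - 27/5·x + 146/5·x² - 69/5·x³.
With x = 1/4: g(1/4) = -1197/320.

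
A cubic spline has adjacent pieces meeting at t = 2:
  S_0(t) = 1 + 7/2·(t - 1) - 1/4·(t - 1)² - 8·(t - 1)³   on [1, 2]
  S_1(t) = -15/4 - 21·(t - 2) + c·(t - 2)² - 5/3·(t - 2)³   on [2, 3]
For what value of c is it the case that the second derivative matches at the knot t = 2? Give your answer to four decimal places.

S_0''(t) = -1/2 - 48·(t - 1), so S_0''(2) = -97/2. On the right, S_1''(2) = 2c, so c = -97/4.

-24.2500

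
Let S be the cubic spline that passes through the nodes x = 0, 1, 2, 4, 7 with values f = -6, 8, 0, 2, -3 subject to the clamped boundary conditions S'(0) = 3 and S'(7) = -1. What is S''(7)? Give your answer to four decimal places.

4.0897

With m_i denoting the second derivative at x_i, h_i = 1, 1, 2, 3, and Δ_i = (y_(i+1) − y_i)/h_i = 14, -8, 1, -5/3:
  1·m_0 + 4·m_1 + 1·m_2 = 6(Δ_1 - Δ_0) = -132
  1·m_1 + 6·m_2 + 2·m_3 = 6(Δ_2 - Δ_1) = 54
  2·m_2 + 10·m_3 + 3·m_4 = 6(Δ_3 - Δ_2) = -16
Clamped end conditions give two more equations: 2h_0·m_0 + h_0·m_1 = 6(Δ_0 - S'(0)) = 66 and h_3·m_3 + 2h_3·m_4 = 6(S'(7) - Δ_3) = 4.
Solving: m_0 = 3091/52, m_1 = -1375/26, m_2 = 1045/52, m_3 = -89/13, m_4 = 319/78.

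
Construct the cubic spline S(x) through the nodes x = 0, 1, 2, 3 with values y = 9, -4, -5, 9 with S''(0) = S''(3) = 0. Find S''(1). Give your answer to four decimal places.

13.2000

With m_i denoting the second derivative at x_i, h_i = 1, 1, 1, and Δ_i = (y_(i+1) − y_i)/h_i = -13, -1, 14:
  1·m_0 + 4·m_1 + 1·m_2 = 6(Δ_1 - Δ_0) = 72
  1·m_1 + 4·m_2 + 1·m_3 = 6(Δ_2 - Δ_1) = 90
Natural end conditions: m_0 = m_3 = 0.
Forward elimination and back-substitution give m_0 = 0, m_1 = 66/5, m_2 = 96/5, m_3 = 0.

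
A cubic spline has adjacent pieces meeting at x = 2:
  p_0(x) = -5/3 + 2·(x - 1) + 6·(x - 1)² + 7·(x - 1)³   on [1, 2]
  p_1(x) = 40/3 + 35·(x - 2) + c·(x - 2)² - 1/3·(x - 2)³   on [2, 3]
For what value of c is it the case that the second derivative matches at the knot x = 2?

27

p_0''(x) = 12 + 42·(x - 1), so p_0''(2) = 54. On the right, p_1''(2) = 2c, so c = 27.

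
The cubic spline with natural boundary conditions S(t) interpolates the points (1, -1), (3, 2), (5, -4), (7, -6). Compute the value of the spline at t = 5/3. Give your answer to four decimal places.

0.7901

With M_i denoting the second derivative at x_i, h_i = 2, 2, 2, and Δ_i = (y_(i+1) − y_i)/h_i = 3/2, -3, -1:
  2·M_0 + 8·M_1 + 2·M_2 = 6(Δ_1 - Δ_0) = -27
  2·M_1 + 8·M_2 + 2·M_3 = 6(Δ_2 - Δ_1) = 12
Natural end conditions: M_0 = M_3 = 0.
Solving: M_0 = 0, M_1 = -4, M_2 = 5/2, M_3 = 0.
On [1, 3], S(t) = -1 + 17/6·(t - 1) + 0·(t - 1)² - 1/3·(t - 1)³.
With (t - 1) = 2/3: S(5/3) = 64/81.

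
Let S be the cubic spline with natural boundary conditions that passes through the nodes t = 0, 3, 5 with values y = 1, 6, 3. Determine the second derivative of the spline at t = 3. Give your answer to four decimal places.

-1.9000

With m_i denoting the second derivative at x_i, h_i = 3, 2, and Δ_i = (y_(i+1) − y_i)/h_i = 5/3, -3/2:
  3·m_0 + 10·m_1 + 2·m_2 = 6(Δ_1 - Δ_0) = -19
Natural end conditions: m_0 = m_2 = 0.
Forward elimination and back-substitution give m_0 = 0, m_1 = -19/10, m_2 = 0.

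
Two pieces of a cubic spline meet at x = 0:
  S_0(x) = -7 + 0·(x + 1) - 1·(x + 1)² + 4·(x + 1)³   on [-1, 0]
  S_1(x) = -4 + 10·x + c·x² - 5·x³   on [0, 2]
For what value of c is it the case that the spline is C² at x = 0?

11

S_0''(x) = -2 + 24·(x + 1), so S_0''(0) = 22. On the right, S_1''(0) = 2c, so c = 11.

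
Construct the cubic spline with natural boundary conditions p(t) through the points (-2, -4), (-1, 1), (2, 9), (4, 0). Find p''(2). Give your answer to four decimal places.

-4.2535

With M_i denoting the second derivative at x_i, h_i = 1, 3, 2, and Δ_i = (y_(i+1) − y_i)/h_i = 5, 8/3, -9/2:
  1·M_0 + 8·M_1 + 3·M_2 = 6(Δ_1 - Δ_0) = -14
  3·M_1 + 10·M_2 + 2·M_3 = 6(Δ_2 - Δ_1) = -43
Natural end conditions: M_0 = M_3 = 0.
Hence M_0 = 0, M_1 = -11/71, M_2 = -302/71, M_3 = 0.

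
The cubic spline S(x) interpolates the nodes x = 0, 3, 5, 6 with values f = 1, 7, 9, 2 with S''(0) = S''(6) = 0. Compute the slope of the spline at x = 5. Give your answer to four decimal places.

-4.2143

Put m_i = S'' at the i-th knot. Here h = (3, 2, 1) and Δ = (2, 1, -7), so the interior equations h_(i-1)·m_(i-1) + 2(h_(i-1)+h_i)·m_i + h_i·m_(i+1) = 6(Δ_i − Δ_(i-1)) read
  3·m_0 + 10·m_1 + 2·m_2 = 6(Δ_1 - Δ_0) = -6
  2·m_1 + 6·m_2 + 1·m_3 = 6(Δ_2 - Δ_1) = -48
Natural end conditions: m_0 = m_3 = 0.
Hence m_0 = 0, m_1 = 15/14, m_2 = -117/14, m_3 = 0.
On [5, 6], S'(x) = b_2 + 2c_2·(x - 5) + 3d_2·(x - 5)² with b_2 = Δ_2 - h_2(2m_2 + m_3)/6 = -59/14, c_2 = m_2/2 = -117/28, d_2 = (m_3 - m_2)/(6h_2) = 39/28. So S'(5) = -59/14.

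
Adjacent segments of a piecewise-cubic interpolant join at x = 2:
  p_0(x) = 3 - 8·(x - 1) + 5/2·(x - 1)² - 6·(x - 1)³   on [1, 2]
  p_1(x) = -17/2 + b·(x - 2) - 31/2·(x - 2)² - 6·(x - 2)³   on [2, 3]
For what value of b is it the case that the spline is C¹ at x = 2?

-21

p_0'(x) = -8 + 5·(x - 1) - 18·(x - 1)², so p_0'(2) = -21. On the right, p_1'(2) = b, so b = -21.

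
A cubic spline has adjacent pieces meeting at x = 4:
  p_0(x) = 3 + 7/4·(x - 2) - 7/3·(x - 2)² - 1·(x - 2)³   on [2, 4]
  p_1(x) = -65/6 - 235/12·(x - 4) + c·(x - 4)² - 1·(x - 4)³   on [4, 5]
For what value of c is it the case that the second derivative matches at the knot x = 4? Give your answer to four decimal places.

-8.3333

p_0''(x) = -14/3 - 6·(x - 2), so p_0''(4) = -50/3. On the right, p_1''(4) = 2c, so c = -25/3.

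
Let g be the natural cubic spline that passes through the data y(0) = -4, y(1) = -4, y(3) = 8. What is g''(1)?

6

Put m_i = g'' at the i-th knot. Here h = (1, 2) and Δ = (0, 6), so the interior equations h_(i-1)·m_(i-1) + 2(h_(i-1)+h_i)·m_i + h_i·m_(i+1) = 6(Δ_i − Δ_(i-1)) read
  1·m_0 + 6·m_1 + 2·m_2 = 6(Δ_1 - Δ_0) = 36
Natural end conditions: m_0 = m_2 = 0.
Forward elimination and back-substitution give m_0 = 0, m_1 = 6, m_2 = 0.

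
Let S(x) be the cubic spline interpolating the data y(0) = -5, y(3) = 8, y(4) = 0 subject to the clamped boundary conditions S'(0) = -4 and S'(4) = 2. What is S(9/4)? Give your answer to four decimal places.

8.6230

Write M_i for S''(x_i). With h_i = 3, 1 and divided differences Δ_i = 13/3, -8, the continuity of S' gives the tridiagonal system
  3·M_0 + 8·M_1 + 1·M_2 = 6(Δ_1 - Δ_0) = -74
Clamped end conditions give two more equations: 2h_0·M_0 + h_0·M_1 = 6(Δ_0 - S'(0)) = 50 and h_1·M_1 + 2h_1·M_2 = 6(S'(4) - Δ_1) = 60.
Forward elimination and back-substitution give M_0 = 229/12, M_1 = -43/2, M_2 = 163/4.
On [0, 3], S(x) = -5 - 4·x + 229/24·x² - 487/216·x³.
With x = 9/4: S(9/4) = 4415/512.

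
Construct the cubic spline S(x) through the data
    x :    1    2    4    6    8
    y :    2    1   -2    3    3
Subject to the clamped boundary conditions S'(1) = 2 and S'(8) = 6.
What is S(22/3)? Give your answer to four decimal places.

Put m_i = S'' at the i-th knot. Here h = (1, 2, 2, 2) and Δ = (-1, -3/2, 5/2, 0), so the interior equations h_(i-1)·m_(i-1) + 2(h_(i-1)+h_i)·m_i + h_i·m_(i+1) = 6(Δ_i − Δ_(i-1)) read
  1·m_0 + 6·m_1 + 2·m_2 = 6(Δ_1 - Δ_0) = -3
  2·m_1 + 8·m_2 + 2·m_3 = 6(Δ_2 - Δ_1) = 24
  2·m_2 + 8·m_3 + 2·m_4 = 6(Δ_3 - Δ_2) = -15
Clamped end conditions give two more equations: 2h_0·m_0 + h_0·m_1 = 6(Δ_0 - S'(1)) = -18 and h_3·m_3 + 2h_3·m_4 = 6(S'(8) - Δ_3) = 36.
Solving the tridiagonal system: m_0 = -374/43, m_1 = -26/43, m_2 = 401/86, m_3 = -260/43, m_4 = 517/43.
On [6, 8], S(x) = 3 + 1/43·(x - 6) - 130/43·(x - 6)² + 259/172·(x - 6)³.
With (x - 6) = 4/3: S(22/3) = 1423/1161.

1.2257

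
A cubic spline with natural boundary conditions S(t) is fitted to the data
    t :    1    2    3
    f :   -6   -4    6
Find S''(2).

12

Put M_i = S'' at the i-th knot. Here h = (1, 1) and Δ = (2, 10), so the interior equations h_(i-1)·M_(i-1) + 2(h_(i-1)+h_i)·M_i + h_i·M_(i+1) = 6(Δ_i − Δ_(i-1)) read
  1·M_0 + 4·M_1 + 1·M_2 = 6(Δ_1 - Δ_0) = 48
Natural end conditions: M_0 = M_2 = 0.
Hence M_0 = 0, M_1 = 12, M_2 = 0.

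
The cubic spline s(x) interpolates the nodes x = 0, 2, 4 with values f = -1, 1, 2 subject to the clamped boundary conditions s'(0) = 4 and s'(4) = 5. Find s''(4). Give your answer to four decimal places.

7.3750

Let M_i = s''(x_i). Step sizes h_i = 2, 2; slopes of the chords Δ_i = (y_(i+1) - y_i)/h_i = 1, 1/2.
  2·M_0 + 8·M_1 + 2·M_2 = 6(Δ_1 - Δ_0) = -3
Clamped end conditions give two more equations: 2h_0·M_0 + h_0·M_1 = 6(Δ_0 - s'(0)) = -18 and h_1·M_1 + 2h_1·M_2 = 6(s'(4) - Δ_1) = 27.
Forward elimination and back-substitution give M_0 = -31/8, M_1 = -5/4, M_2 = 59/8.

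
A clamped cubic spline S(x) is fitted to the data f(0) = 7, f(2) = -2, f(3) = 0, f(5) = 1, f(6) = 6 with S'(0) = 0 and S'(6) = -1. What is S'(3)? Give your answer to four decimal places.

Write M_i for S''(x_i). With h_i = 2, 1, 2, 1 and divided differences Δ_i = -9/2, 2, 1/2, 5, the continuity of S' gives the tridiagonal system
  2·M_0 + 6·M_1 + 1·M_2 = 6(Δ_1 - Δ_0) = 39
  1·M_1 + 6·M_2 + 2·M_3 = 6(Δ_2 - Δ_1) = -9
  2·M_2 + 6·M_3 + 1·M_4 = 6(Δ_3 - Δ_2) = 27
Clamped end conditions give two more equations: 2h_0·M_0 + h_0·M_1 = 6(Δ_0 - S'(0)) = -27 and h_3·M_3 + 2h_3·M_4 = 6(S'(6) - Δ_3) = -36.
Solving: M_0 = -4727/372, M_1 = 1108/93, M_2 = -1315/186, M_3 = 1000/93, M_4 = -2174/93.
On [3, 5], S'(x) = b_2 + 2c_2·(x - 3) + 3d_2·(x - 3)² with b_2 = Δ_2 - h_2(2M_2 + M_3)/6 = 101/62, c_2 = M_2/2 = -1315/372, d_2 = (M_3 - M_2)/(6h_2) = 1105/744. So S'(3) = 101/62.

1.6290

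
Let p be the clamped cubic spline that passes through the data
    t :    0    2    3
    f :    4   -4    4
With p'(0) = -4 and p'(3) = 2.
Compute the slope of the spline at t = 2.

Put m_i = p'' at the i-th knot. Here h = (2, 1) and Δ = (-4, 8), so the interior equations h_(i-1)·m_(i-1) + 2(h_(i-1)+h_i)·m_i + h_i·m_(i+1) = 6(Δ_i − Δ_(i-1)) read
  2·m_0 + 6·m_1 + 1·m_2 = 6(Δ_1 - Δ_0) = 72
Clamped end conditions give two more equations: 2h_0·m_0 + h_0·m_1 = 6(Δ_0 - p'(0)) = 0 and h_1·m_1 + 2h_1·m_2 = 6(p'(3) - Δ_1) = -36.
Solving the tridiagonal system: m_0 = -10, m_1 = 20, m_2 = -28.
On [2, 3], p'(t) = b_1 + 2c_1·(t - 2) + 3d_1·(t - 2)² with b_1 = Δ_1 - h_1(2m_1 + m_2)/6 = 6, c_1 = m_1/2 = 10, d_1 = (m_2 - m_1)/(6h_1) = -8. So p'(2) = 6.

6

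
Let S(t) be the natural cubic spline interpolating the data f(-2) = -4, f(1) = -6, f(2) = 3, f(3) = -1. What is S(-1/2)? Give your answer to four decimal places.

-10.6250

Write M_i for S''(x_i). With h_i = 3, 1, 1 and divided differences Δ_i = -2/3, 9, -4, the continuity of S' gives the tridiagonal system
  3·M_0 + 8·M_1 + 1·M_2 = 6(Δ_1 - Δ_0) = 58
  1·M_1 + 4·M_2 + 1·M_3 = 6(Δ_2 - Δ_1) = -78
Natural end conditions: M_0 = M_3 = 0.
Hence M_0 = 0, M_1 = 10, M_2 = -22, M_3 = 0.
On [-2, 1], S(t) = -4 - 17/3·(t + 2) + 0·(t + 2)² + 5/9·(t + 2)³.
With (t + 2) = 3/2: S(-1/2) = -85/8.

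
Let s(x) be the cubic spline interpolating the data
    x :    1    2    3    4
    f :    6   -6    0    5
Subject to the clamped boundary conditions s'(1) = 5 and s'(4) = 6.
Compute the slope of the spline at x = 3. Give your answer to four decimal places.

Put M_i = s'' at the i-th knot. Here h = (1, 1, 1) and Δ = (-12, 6, 5), so the interior equations h_(i-1)·M_(i-1) + 2(h_(i-1)+h_i)·M_i + h_i·M_(i+1) = 6(Δ_i − Δ_(i-1)) read
  1·M_0 + 4·M_1 + 1·M_2 = 6(Δ_1 - Δ_0) = 108
  1·M_1 + 4·M_2 + 1·M_3 = 6(Δ_2 - Δ_1) = -6
Clamped end conditions give two more equations: 2h_0·M_0 + h_0·M_1 = 6(Δ_0 - s'(1)) = -102 and h_2·M_2 + 2h_2·M_3 = 6(s'(4) - Δ_2) = 6.
Hence M_0 = -1142/15, M_1 = 754/15, M_2 = -254/15, M_3 = 172/15.
On [3, 4], s'(x) = b_2 + 2c_2·(x - 3) + 3d_2·(x - 3)² with b_2 = Δ_2 - h_2(2M_2 + M_3)/6 = 131/15, c_2 = M_2/2 = -127/15, d_2 = (M_3 - M_2)/(6h_2) = 71/15. So s'(3) = 131/15.

8.7333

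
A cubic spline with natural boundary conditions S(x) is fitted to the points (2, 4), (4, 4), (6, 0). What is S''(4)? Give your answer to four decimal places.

-1.5000

Put M_i = S'' at the i-th knot. Here h = (2, 2) and Δ = (0, -2), so the interior equations h_(i-1)·M_(i-1) + 2(h_(i-1)+h_i)·M_i + h_i·M_(i+1) = 6(Δ_i − Δ_(i-1)) read
  2·M_0 + 8·M_1 + 2·M_2 = 6(Δ_1 - Δ_0) = -12
Natural end conditions: M_0 = M_2 = 0.
Hence M_0 = 0, M_1 = -3/2, M_2 = 0.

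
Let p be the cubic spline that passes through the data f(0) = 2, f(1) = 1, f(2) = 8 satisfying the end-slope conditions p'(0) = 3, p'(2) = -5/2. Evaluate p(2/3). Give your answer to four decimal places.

0.8333

Put M_i = p'' at the i-th knot. Here h = (1, 1) and Δ = (-1, 7), so the interior equations h_(i-1)·M_(i-1) + 2(h_(i-1)+h_i)·M_i + h_i·M_(i+1) = 6(Δ_i − Δ_(i-1)) read
  1·M_0 + 4·M_1 + 1·M_2 = 6(Δ_1 - Δ_0) = 48
Clamped end conditions give two more equations: 2h_0·M_0 + h_0·M_1 = 6(Δ_0 - p'(0)) = -24 and h_1·M_1 + 2h_1·M_2 = 6(p'(2) - Δ_1) = -57.
Hence M_0 = -107/4, M_1 = 59/2, M_2 = -173/4.
On [0, 1], p(x) = 2 + 3·x - 107/8·x² + 75/8·x³.
With x = 2/3: p(2/3) = 5/6.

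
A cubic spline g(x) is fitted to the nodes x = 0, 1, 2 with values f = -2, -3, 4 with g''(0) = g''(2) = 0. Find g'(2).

9

With σ_i denoting the second derivative at x_i, h_i = 1, 1, and Δ_i = (y_(i+1) − y_i)/h_i = -1, 7:
  1·σ_0 + 4·σ_1 + 1·σ_2 = 6(Δ_1 - Δ_0) = 48
Natural end conditions: σ_0 = σ_2 = 0.
Hence σ_0 = 0, σ_1 = 12, σ_2 = 0.
On [1, 2], g'(x) = b_1 + 2c_1·(x - 1) + 3d_1·(x - 1)² with b_1 = Δ_1 - h_1(2σ_1 + σ_2)/6 = 3, c_1 = σ_1/2 = 6, d_1 = (σ_2 - σ_1)/(6h_1) = -2. So g'(2) = 9.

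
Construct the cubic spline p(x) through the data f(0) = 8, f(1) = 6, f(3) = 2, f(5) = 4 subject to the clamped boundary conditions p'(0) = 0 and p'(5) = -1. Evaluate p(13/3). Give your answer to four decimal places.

Let σ_i = p''(x_i). Step sizes h_i = 1, 2, 2; slopes of the chords Δ_i = (y_(i+1) - y_i)/h_i = -2, -2, 1.
  1·σ_0 + 6·σ_1 + 2·σ_2 = 6(Δ_1 - Δ_0) = 0
  2·σ_1 + 8·σ_2 + 2·σ_3 = 6(Δ_2 - Δ_1) = 18
Clamped end conditions give two more equations: 2h_0·σ_0 + h_0·σ_1 = 6(Δ_0 - p'(0)) = -12 and h_2·σ_2 + 2h_2·σ_3 = 6(p'(5) - Δ_2) = -12.
Solving the tridiagonal system: σ_0 = -136/23, σ_1 = -4/23, σ_2 = 80/23, σ_3 = -109/23.
On [3, 5], p(x) = 2 + 6/23·(x - 3) + 40/23·(x - 3)² - 63/92·(x - 3)³.
With (x - 3) = 4/3: p(13/3) = 790/207.

3.8164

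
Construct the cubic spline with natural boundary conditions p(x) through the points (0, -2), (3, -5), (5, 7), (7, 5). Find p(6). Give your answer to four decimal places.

Let m_i = p''(x_i). Step sizes h_i = 3, 2, 2; slopes of the chords Δ_i = (y_(i+1) - y_i)/h_i = -1, 6, -1.
  3·m_0 + 10·m_1 + 2·m_2 = 6(Δ_1 - Δ_0) = 42
  2·m_1 + 8·m_2 + 2·m_3 = 6(Δ_2 - Δ_1) = -42
Natural end conditions: m_0 = m_3 = 0.
Hence m_0 = 0, m_1 = 105/19, m_2 = -126/19, m_3 = 0.
On [5, 7], p(x) = 7 + 65/19·(x - 5) - 63/19·(x - 5)² + 21/38·(x - 5)³.
With (x - 5) = 1: p(6) = 291/38.

7.6579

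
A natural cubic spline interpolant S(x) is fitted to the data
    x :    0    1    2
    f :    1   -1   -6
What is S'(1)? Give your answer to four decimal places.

-3.5000

Write M_i for S''(x_i). With h_i = 1, 1 and divided differences Δ_i = -2, -5, the continuity of S' gives the tridiagonal system
  1·M_0 + 4·M_1 + 1·M_2 = 6(Δ_1 - Δ_0) = -18
Natural end conditions: M_0 = M_2 = 0.
Hence M_0 = 0, M_1 = -9/2, M_2 = 0.
On [1, 2], S'(x) = b_1 + 2c_1·(x - 1) + 3d_1·(x - 1)² with b_1 = Δ_1 - h_1(2M_1 + M_2)/6 = -7/2, c_1 = M_1/2 = -9/4, d_1 = (M_2 - M_1)/(6h_1) = 3/4. So S'(1) = -7/2.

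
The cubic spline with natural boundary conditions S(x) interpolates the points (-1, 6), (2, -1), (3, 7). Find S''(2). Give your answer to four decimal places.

7.7500

Let σ_i = S''(x_i). Step sizes h_i = 3, 1; slopes of the chords Δ_i = (y_(i+1) - y_i)/h_i = -7/3, 8.
  3·σ_0 + 8·σ_1 + 1·σ_2 = 6(Δ_1 - Δ_0) = 62
Natural end conditions: σ_0 = σ_2 = 0.
Forward elimination and back-substitution give σ_0 = 0, σ_1 = 31/4, σ_2 = 0.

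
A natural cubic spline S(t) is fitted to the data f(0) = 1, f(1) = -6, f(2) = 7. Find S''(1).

30

Put σ_i = S'' at the i-th knot. Here h = (1, 1) and Δ = (-7, 13), so the interior equations h_(i-1)·σ_(i-1) + 2(h_(i-1)+h_i)·σ_i + h_i·σ_(i+1) = 6(Δ_i − Δ_(i-1)) read
  1·σ_0 + 4·σ_1 + 1·σ_2 = 6(Δ_1 - Δ_0) = 120
Natural end conditions: σ_0 = σ_2 = 0.
Solving: σ_0 = 0, σ_1 = 30, σ_2 = 0.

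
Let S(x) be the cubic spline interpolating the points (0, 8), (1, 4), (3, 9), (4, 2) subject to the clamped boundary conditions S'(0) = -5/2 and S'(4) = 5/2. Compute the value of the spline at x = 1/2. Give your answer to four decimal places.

5.7929

Put M_i = S'' at the i-th knot. Here h = (1, 2, 1) and Δ = (-4, 5/2, -7), so the interior equations h_(i-1)·M_(i-1) + 2(h_(i-1)+h_i)·M_i + h_i·M_(i+1) = 6(Δ_i − Δ_(i-1)) read
  1·M_0 + 6·M_1 + 2·M_2 = 6(Δ_1 - Δ_0) = 39
  2·M_1 + 6·M_2 + 1·M_3 = 6(Δ_2 - Δ_1) = -57
Clamped end conditions give two more equations: 2h_0·M_0 + h_0·M_1 = 6(Δ_0 - S'(0)) = -9 and h_2·M_2 + 2h_2·M_3 = 6(S'(4) - Δ_2) = 57.
Hence M_0 = -431/35, M_1 = 547/35, M_2 = -743/35, M_3 = 1369/35.
On [0, 1], S(x) = 8 - 5/2·x - 431/70·x² + 163/35·x³.
With x = 1/2: S(1/2) = 811/140.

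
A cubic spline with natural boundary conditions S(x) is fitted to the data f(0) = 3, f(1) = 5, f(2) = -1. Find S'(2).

-8

Let m_i = S''(x_i). Step sizes h_i = 1, 1; slopes of the chords Δ_i = (y_(i+1) - y_i)/h_i = 2, -6.
  1·m_0 + 4·m_1 + 1·m_2 = 6(Δ_1 - Δ_0) = -48
Natural end conditions: m_0 = m_2 = 0.
Solving the tridiagonal system: m_0 = 0, m_1 = -12, m_2 = 0.
On [1, 2], S'(x) = b_1 + 2c_1·(x - 1) + 3d_1·(x - 1)² with b_1 = Δ_1 - h_1(2m_1 + m_2)/6 = -2, c_1 = m_1/2 = -6, d_1 = (m_2 - m_1)/(6h_1) = 2. So S'(2) = -8.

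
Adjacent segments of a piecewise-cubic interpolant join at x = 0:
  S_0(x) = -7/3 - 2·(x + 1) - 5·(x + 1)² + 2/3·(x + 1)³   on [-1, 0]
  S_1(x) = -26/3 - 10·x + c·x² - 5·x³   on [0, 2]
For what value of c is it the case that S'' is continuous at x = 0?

-3

S_0''(x) = -10 + 4·(x + 1), so S_0''(0) = -6. On the right, S_1''(0) = 2c, so c = -3.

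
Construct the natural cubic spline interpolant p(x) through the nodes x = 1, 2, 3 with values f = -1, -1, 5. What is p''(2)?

Let σ_i = p''(x_i). Step sizes h_i = 1, 1; slopes of the chords Δ_i = (y_(i+1) - y_i)/h_i = 0, 6.
  1·σ_0 + 4·σ_1 + 1·σ_2 = 6(Δ_1 - Δ_0) = 36
Natural end conditions: σ_0 = σ_2 = 0.
Hence σ_0 = 0, σ_1 = 9, σ_2 = 0.

9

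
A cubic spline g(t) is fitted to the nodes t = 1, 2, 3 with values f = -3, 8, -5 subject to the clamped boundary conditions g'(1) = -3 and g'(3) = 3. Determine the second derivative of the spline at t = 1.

Write σ_i for g''(x_i). With h_i = 1, 1 and divided differences Δ_i = 11, -13, the continuity of g' gives the tridiagonal system
  1·σ_0 + 4·σ_1 + 1·σ_2 = 6(Δ_1 - Δ_0) = -144
Clamped end conditions give two more equations: 2h_0·σ_0 + h_0·σ_1 = 6(Δ_0 - g'(1)) = 84 and h_1·σ_1 + 2h_1·σ_2 = 6(g'(3) - Δ_1) = 96.
Solving: σ_0 = 81, σ_1 = -78, σ_2 = 87.

81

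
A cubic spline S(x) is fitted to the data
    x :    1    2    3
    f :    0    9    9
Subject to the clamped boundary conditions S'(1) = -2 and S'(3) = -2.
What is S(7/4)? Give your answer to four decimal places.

6.4102

Write M_i for S''(x_i). With h_i = 1, 1 and divided differences Δ_i = 9, 0, the continuity of S' gives the tridiagonal system
  1·M_0 + 4·M_1 + 1·M_2 = 6(Δ_1 - Δ_0) = -54
Clamped end conditions give two more equations: 2h_0·M_0 + h_0·M_1 = 6(Δ_0 - S'(1)) = 66 and h_1·M_1 + 2h_1·M_2 = 6(S'(3) - Δ_1) = -12.
Solving the tridiagonal system: M_0 = 93/2, M_1 = -27, M_2 = 15/2.
On [1, 2], S(x) = 0 - 2·(x - 1) + 93/4·(x - 1)² - 49/4·(x - 1)³.
With (x - 1) = 3/4: S(7/4) = 1641/256.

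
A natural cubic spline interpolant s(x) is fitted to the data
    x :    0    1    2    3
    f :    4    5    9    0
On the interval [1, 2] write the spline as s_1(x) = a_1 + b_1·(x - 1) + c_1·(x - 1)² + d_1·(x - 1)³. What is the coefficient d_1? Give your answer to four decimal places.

Let M_i = s''(x_i). Step sizes h_i = 1, 1, 1; slopes of the chords Δ_i = (y_(i+1) - y_i)/h_i = 1, 4, -9.
  1·M_0 + 4·M_1 + 1·M_2 = 6(Δ_1 - Δ_0) = 18
  1·M_1 + 4·M_2 + 1·M_3 = 6(Δ_2 - Δ_1) = -78
Natural end conditions: M_0 = M_3 = 0.
Hence M_0 = 0, M_1 = 10, M_2 = -22, M_3 = 0.
On [1, 2], with s_1(x) = a_1 + b_1·(x - 1) + c_1·(x - 1)² + d_1·(x - 1)³: c_1 = M_1/2 = 5, d_1 = (M_2 - M_1)/(6h_1) = -16/3, b_1 = Δ_1 - h_1(2M_1 + M_2)/6 = 13/3.

-5.3333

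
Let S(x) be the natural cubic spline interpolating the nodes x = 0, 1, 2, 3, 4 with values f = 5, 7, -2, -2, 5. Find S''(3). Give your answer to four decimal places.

6.2143

Write σ_i for S''(x_i). With h_i = 1, 1, 1, 1 and divided differences Δ_i = 2, -9, 0, 7, the continuity of S' gives the tridiagonal system
  1·σ_0 + 4·σ_1 + 1·σ_2 = 6(Δ_1 - Δ_0) = -66
  1·σ_1 + 4·σ_2 + 1·σ_3 = 6(Δ_2 - Δ_1) = 54
  1·σ_2 + 4·σ_3 + 1·σ_4 = 6(Δ_3 - Δ_2) = 42
Natural end conditions: σ_0 = σ_4 = 0.
Hence σ_0 = 0, σ_1 = -291/14, σ_2 = 120/7, σ_3 = 87/14, σ_4 = 0.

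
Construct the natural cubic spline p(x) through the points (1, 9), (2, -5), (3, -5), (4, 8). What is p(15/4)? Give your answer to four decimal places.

4.1563

Put m_i = p'' at the i-th knot. Here h = (1, 1, 1) and Δ = (-14, 0, 13), so the interior equations h_(i-1)·m_(i-1) + 2(h_(i-1)+h_i)·m_i + h_i·m_(i+1) = 6(Δ_i − Δ_(i-1)) read
  1·m_0 + 4·m_1 + 1·m_2 = 6(Δ_1 - Δ_0) = 84
  1·m_1 + 4·m_2 + 1·m_3 = 6(Δ_2 - Δ_1) = 78
Natural end conditions: m_0 = m_3 = 0.
Forward elimination and back-substitution give m_0 = 0, m_1 = 86/5, m_2 = 76/5, m_3 = 0.
On [3, 4], p(x) = -5 + 119/15·(x - 3) + 38/5·(x - 3)² - 38/15·(x - 3)³.
With (x - 3) = 3/4: p(15/4) = 133/32.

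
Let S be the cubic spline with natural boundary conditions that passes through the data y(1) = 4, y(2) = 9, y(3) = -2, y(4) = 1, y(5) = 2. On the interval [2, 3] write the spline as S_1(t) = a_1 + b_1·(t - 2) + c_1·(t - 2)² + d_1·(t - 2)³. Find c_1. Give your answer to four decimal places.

-15.9643

Put m_i = S'' at the i-th knot. Here h = (1, 1, 1, 1) and Δ = (5, -11, 3, 1), so the interior equations h_(i-1)·m_(i-1) + 2(h_(i-1)+h_i)·m_i + h_i·m_(i+1) = 6(Δ_i − Δ_(i-1)) read
  1·m_0 + 4·m_1 + 1·m_2 = 6(Δ_1 - Δ_0) = -96
  1·m_1 + 4·m_2 + 1·m_3 = 6(Δ_2 - Δ_1) = 84
  1·m_2 + 4·m_3 + 1·m_4 = 6(Δ_3 - Δ_2) = -12
Natural end conditions: m_0 = m_4 = 0.
Hence m_0 = 0, m_1 = -447/14, m_2 = 222/7, m_3 = -153/14, m_4 = 0.
On [2, 3], with S_1(t) = a_1 + b_1·(t - 2) + c_1·(t - 2)² + d_1·(t - 2)³: c_1 = m_1/2 = -447/28, d_1 = (m_2 - m_1)/(6h_1) = 297/28, b_1 = Δ_1 - h_1(2m_1 + m_2)/6 = -79/14.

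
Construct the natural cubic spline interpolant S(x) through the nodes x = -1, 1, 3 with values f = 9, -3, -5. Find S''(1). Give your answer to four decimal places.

With M_i denoting the second derivative at x_i, h_i = 2, 2, and Δ_i = (y_(i+1) − y_i)/h_i = -6, -1:
  2·M_0 + 8·M_1 + 2·M_2 = 6(Δ_1 - Δ_0) = 30
Natural end conditions: M_0 = M_2 = 0.
Forward elimination and back-substitution give M_0 = 0, M_1 = 15/4, M_2 = 0.

3.7500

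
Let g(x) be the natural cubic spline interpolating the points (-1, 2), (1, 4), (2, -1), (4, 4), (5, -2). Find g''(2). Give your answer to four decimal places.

With M_i denoting the second derivative at x_i, h_i = 2, 1, 2, 1, and Δ_i = (y_(i+1) − y_i)/h_i = 1, -5, 5/2, -6:
  2·M_0 + 6·M_1 + 1·M_2 = 6(Δ_1 - Δ_0) = -36
  1·M_1 + 6·M_2 + 2·M_3 = 6(Δ_2 - Δ_1) = 45
  2·M_2 + 6·M_3 + 1·M_4 = 6(Δ_3 - Δ_2) = -51
Natural end conditions: M_0 = M_4 = 0.
Forward elimination and back-substitution give M_0 = 0, M_1 = -254/31, M_2 = 408/31, M_3 = -799/62, M_4 = 0.

13.1613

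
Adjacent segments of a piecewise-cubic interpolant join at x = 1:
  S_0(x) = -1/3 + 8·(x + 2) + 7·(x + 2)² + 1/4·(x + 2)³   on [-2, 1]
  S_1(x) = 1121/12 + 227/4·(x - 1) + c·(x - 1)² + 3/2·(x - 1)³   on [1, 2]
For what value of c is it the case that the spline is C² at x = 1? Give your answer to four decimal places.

S_0''(x) = 14 + 3/2·(x + 2), so S_0''(1) = 37/2. On the right, S_1''(1) = 2c, so c = 37/4.

9.2500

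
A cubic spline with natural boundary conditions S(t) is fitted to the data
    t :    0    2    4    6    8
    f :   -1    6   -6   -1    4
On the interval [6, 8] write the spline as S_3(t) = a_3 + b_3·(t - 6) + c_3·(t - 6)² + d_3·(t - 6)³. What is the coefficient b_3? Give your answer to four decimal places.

4.0536

Let σ_i = S''(x_i). Step sizes h_i = 2, 2, 2, 2; slopes of the chords Δ_i = (y_(i+1) - y_i)/h_i = 7/2, -6, 5/2, 5/2.
  2·σ_0 + 8·σ_1 + 2·σ_2 = 6(Δ_1 - Δ_0) = -57
  2·σ_1 + 8·σ_2 + 2·σ_3 = 6(Δ_2 - Δ_1) = 51
  2·σ_2 + 8·σ_3 + 2·σ_4 = 6(Δ_3 - Δ_2) = 0
Natural end conditions: σ_0 = σ_4 = 0.
Forward elimination and back-substitution give σ_0 = 0, σ_1 = -1059/112, σ_2 = 261/28, σ_3 = -261/112, σ_4 = 0.
On [6, 8], with S_3(t) = a_3 + b_3·(t - 6) + c_3·(t - 6)² + d_3·(t - 6)³: c_3 = σ_3/2 = -261/224, d_3 = (σ_4 - σ_3)/(6h_3) = 87/448, b_3 = Δ_3 - h_3(2σ_3 + σ_4)/6 = 227/56.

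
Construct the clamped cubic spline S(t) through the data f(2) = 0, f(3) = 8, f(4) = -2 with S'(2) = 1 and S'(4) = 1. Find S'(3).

-2

Let M_i = S''(x_i). Step sizes h_i = 1, 1; slopes of the chords Δ_i = (y_(i+1) - y_i)/h_i = 8, -10.
  1·M_0 + 4·M_1 + 1·M_2 = 6(Δ_1 - Δ_0) = -108
Clamped end conditions give two more equations: 2h_0·M_0 + h_0·M_1 = 6(Δ_0 - S'(2)) = 42 and h_1·M_1 + 2h_1·M_2 = 6(S'(4) - Δ_1) = 66.
Hence M_0 = 48, M_1 = -54, M_2 = 60.
On [3, 4], S'(t) = b_1 + 2c_1·(t - 3) + 3d_1·(t - 3)² with b_1 = Δ_1 - h_1(2M_1 + M_2)/6 = -2, c_1 = M_1/2 = -27, d_1 = (M_2 - M_1)/(6h_1) = 19. So S'(3) = -2.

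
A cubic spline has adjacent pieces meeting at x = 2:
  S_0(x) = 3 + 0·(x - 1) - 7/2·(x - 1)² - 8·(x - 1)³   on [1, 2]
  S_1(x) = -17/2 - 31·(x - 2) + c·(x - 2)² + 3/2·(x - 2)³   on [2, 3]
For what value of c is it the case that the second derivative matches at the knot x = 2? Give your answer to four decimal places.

S_0''(x) = -7 - 48·(x - 1), so S_0''(2) = -55. On the right, S_1''(2) = 2c, so c = -55/2.

-27.5000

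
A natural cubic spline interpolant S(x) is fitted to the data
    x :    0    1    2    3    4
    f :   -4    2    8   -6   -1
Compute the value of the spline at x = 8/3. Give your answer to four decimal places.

Write M_i for S''(x_i). With h_i = 1, 1, 1, 1 and divided differences Δ_i = 6, 6, -14, 5, the continuity of S' gives the tridiagonal system
  1·M_0 + 4·M_1 + 1·M_2 = 6(Δ_1 - Δ_0) = 0
  1·M_1 + 4·M_2 + 1·M_3 = 6(Δ_2 - Δ_1) = -120
  1·M_2 + 4·M_3 + 1·M_4 = 6(Δ_3 - Δ_2) = 114
Natural end conditions: M_0 = M_4 = 0.
Solving: M_0 = 0, M_1 = 297/28, M_2 = -297/7, M_3 = 1095/28, M_4 = 0.
On [2, 3], S(x) = 8 - 51/8·(x - 2) - 297/14·(x - 2)² + 761/56·(x - 2)³.
With (x - 2) = 2/3: S(8/3) = -1249/756.

-1.6521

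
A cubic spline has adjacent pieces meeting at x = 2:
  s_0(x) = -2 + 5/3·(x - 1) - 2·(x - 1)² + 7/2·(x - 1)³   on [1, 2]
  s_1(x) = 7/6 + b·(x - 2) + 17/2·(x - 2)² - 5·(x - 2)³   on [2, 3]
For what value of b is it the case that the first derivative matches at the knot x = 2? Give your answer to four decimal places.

8.1667

s_0'(x) = 5/3 - 4·(x - 1) + 21/2·(x - 1)², so s_0'(2) = 49/6. On the right, s_1'(2) = b, so b = 49/6.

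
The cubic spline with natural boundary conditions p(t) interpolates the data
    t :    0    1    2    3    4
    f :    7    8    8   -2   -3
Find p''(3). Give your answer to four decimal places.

18.6429

With σ_i denoting the second derivative at x_i, h_i = 1, 1, 1, 1, and Δ_i = (y_(i+1) − y_i)/h_i = 1, 0, -10, -1:
  1·σ_0 + 4·σ_1 + 1·σ_2 = 6(Δ_1 - Δ_0) = -6
  1·σ_1 + 4·σ_2 + 1·σ_3 = 6(Δ_2 - Δ_1) = -60
  1·σ_2 + 4·σ_3 + 1·σ_4 = 6(Δ_3 - Δ_2) = 54
Natural end conditions: σ_0 = σ_4 = 0.
Solving the tridiagonal system: σ_0 = 0, σ_1 = 51/14, σ_2 = -144/7, σ_3 = 261/14, σ_4 = 0.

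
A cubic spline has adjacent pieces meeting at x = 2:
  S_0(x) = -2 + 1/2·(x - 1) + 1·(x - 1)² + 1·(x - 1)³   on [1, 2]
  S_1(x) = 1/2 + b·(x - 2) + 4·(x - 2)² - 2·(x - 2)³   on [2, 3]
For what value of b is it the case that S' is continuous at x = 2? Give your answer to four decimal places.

5.5000

S_0'(x) = 1/2 + 2·(x - 1) + 3·(x - 1)², so S_0'(2) = 11/2. On the right, S_1'(2) = b, so b = 11/2.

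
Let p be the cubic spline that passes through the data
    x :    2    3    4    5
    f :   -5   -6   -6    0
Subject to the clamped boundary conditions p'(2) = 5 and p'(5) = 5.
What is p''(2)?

-20

Put M_i = p'' at the i-th knot. Here h = (1, 1, 1) and Δ = (-1, 0, 6), so the interior equations h_(i-1)·M_(i-1) + 2(h_(i-1)+h_i)·M_i + h_i·M_(i+1) = 6(Δ_i − Δ_(i-1)) read
  1·M_0 + 4·M_1 + 1·M_2 = 6(Δ_1 - Δ_0) = 6
  1·M_1 + 4·M_2 + 1·M_3 = 6(Δ_2 - Δ_1) = 36
Clamped end conditions give two more equations: 2h_0·M_0 + h_0·M_1 = 6(Δ_0 - p'(2)) = -36 and h_2·M_2 + 2h_2·M_3 = 6(p'(5) - Δ_2) = -6.
Solving: M_0 = -20, M_1 = 4, M_2 = 10, M_3 = -8.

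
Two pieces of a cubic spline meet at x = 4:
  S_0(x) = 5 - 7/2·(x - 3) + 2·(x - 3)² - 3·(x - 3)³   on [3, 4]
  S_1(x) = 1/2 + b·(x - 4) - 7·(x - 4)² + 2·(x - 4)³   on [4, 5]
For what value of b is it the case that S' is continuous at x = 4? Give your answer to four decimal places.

-8.5000

S_0'(x) = -7/2 + 4·(x - 3) - 9·(x - 3)², so S_0'(4) = -17/2. On the right, S_1'(4) = b, so b = -17/2.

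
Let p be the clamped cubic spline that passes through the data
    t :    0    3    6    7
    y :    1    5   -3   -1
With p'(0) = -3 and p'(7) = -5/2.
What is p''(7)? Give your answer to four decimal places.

-17.4194

Let M_i = p''(x_i). Step sizes h_i = 3, 3, 1; slopes of the chords Δ_i = (y_(i+1) - y_i)/h_i = 4/3, -8/3, 2.
  3·M_0 + 12·M_1 + 3·M_2 = 6(Δ_1 - Δ_0) = -24
  3·M_1 + 8·M_2 + 1·M_3 = 6(Δ_2 - Δ_1) = 28
Clamped end conditions give two more equations: 2h_0·M_0 + h_0·M_1 = 6(Δ_0 - p'(0)) = 26 and h_2·M_2 + 2h_2·M_3 = 6(p'(7) - Δ_2) = -27.
Solving the tridiagonal system: M_0 = 671/93, M_1 = -536/93, M_2 = 243/31, M_3 = -540/31.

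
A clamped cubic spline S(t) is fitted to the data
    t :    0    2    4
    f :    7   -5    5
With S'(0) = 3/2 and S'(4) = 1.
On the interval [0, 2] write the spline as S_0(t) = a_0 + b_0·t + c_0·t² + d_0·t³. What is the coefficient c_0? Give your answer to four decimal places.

-9.8125

Write m_i for S''(x_i). With h_i = 2, 2 and divided differences Δ_i = -6, 5, the continuity of S' gives the tridiagonal system
  2·m_0 + 8·m_1 + 2·m_2 = 6(Δ_1 - Δ_0) = 66
Clamped end conditions give two more equations: 2h_0·m_0 + h_0·m_1 = 6(Δ_0 - S'(0)) = -45 and h_1·m_1 + 2h_1·m_2 = 6(S'(4) - Δ_1) = -24.
Solving the tridiagonal system: m_0 = -157/8, m_1 = 67/4, m_2 = -115/8.
On [0, 2], with S_0(t) = a_0 + b_0·t + c_0·t² + d_0·t³: c_0 = m_0/2 = -157/16, d_0 = (m_1 - m_0)/(6h_0) = 97/32, b_0 = Δ_0 - h_0(2m_0 + m_1)/6 = 3/2.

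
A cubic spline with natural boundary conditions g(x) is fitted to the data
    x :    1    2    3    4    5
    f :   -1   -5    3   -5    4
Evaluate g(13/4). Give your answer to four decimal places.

1.7944

Let m_i = g''(x_i). Step sizes h_i = 1, 1, 1, 1; slopes of the chords Δ_i = (y_(i+1) - y_i)/h_i = -4, 8, -8, 9.
  1·m_0 + 4·m_1 + 1·m_2 = 6(Δ_1 - Δ_0) = 72
  1·m_1 + 4·m_2 + 1·m_3 = 6(Δ_2 - Δ_1) = -96
  1·m_2 + 4·m_3 + 1·m_4 = 6(Δ_3 - Δ_2) = 102
Natural end conditions: m_0 = m_4 = 0.
Forward elimination and back-substitution give m_0 = 0, m_1 = 783/28, m_2 = -279/7, m_3 = 993/28, m_4 = 0.
On [3, 4], g(x) = 3 - 5/8·(x - 3) - 279/14·(x - 3)² + 703/56·(x - 3)³.
With (x - 3) = 1/4: g(13/4) = 6431/3584.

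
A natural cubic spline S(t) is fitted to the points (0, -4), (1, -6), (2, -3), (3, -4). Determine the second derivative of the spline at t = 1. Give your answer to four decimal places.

9.6000

Let m_i = S''(x_i). Step sizes h_i = 1, 1, 1; slopes of the chords Δ_i = (y_(i+1) - y_i)/h_i = -2, 3, -1.
  1·m_0 + 4·m_1 + 1·m_2 = 6(Δ_1 - Δ_0) = 30
  1·m_1 + 4·m_2 + 1·m_3 = 6(Δ_2 - Δ_1) = -24
Natural end conditions: m_0 = m_3 = 0.
Forward elimination and back-substitution give m_0 = 0, m_1 = 48/5, m_2 = -42/5, m_3 = 0.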